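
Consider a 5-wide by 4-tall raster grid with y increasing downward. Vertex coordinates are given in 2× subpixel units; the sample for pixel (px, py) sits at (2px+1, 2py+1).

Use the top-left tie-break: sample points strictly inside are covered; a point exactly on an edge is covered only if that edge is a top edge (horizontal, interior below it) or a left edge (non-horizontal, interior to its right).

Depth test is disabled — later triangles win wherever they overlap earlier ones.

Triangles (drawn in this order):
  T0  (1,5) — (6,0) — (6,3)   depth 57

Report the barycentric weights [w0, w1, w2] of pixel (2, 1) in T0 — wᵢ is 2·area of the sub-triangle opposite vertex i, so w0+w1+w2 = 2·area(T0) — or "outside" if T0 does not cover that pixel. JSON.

T0:
  2·area = 15
  edge (1, 5)→(6, 0): d=(5,-5) top-left  bias=+0
  edge (6, 0)→(6, 3): d=(0,3) right/bottom  bias=-1
  edge (6, 3)→(1, 5): d=(-5,2) right/bottom  bias=-1
    (2,0)@(5, 1): e=[0,3,12] → #  [on edge]
    (3,0)@(7, 1): e=[10,-3,8] → ·
    (1,1)@(3, 3): e=[0,9,6] → #  [on edge]
    (3,1)@(7, 3): e=[20,-3,-2] → ·
    (0,2)@(1, 5): e=[0,15,0] → ·  [on edge]
    (1,2)@(3, 5): e=[10,9,-4] → ·
    (2,2)@(5, 5): e=[20,3,-8] → ·
  covered (3 px):
    · · # · ·
    · # # · ·
    · · · · ·
    · · · · ·

Result: [3,2,10]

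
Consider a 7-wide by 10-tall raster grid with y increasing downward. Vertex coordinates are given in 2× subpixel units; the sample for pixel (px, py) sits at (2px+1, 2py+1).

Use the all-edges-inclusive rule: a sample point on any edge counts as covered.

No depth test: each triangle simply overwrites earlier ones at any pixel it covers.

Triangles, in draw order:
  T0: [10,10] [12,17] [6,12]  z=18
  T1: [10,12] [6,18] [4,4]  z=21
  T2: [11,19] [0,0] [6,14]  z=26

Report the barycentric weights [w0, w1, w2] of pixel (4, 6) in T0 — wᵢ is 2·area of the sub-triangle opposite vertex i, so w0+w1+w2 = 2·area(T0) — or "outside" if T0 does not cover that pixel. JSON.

T0:
  2·area = 32
  edge (10, 10)→(12, 17): d=(2,7) inclusive
  edge (12, 17)→(6, 12): d=(-6,-5) inclusive
  edge (6, 12)→(10, 10): d=(4,-2) inclusive
    (4,5)@(9, 11): e=[9,21,2] → X
    (5,5)@(11, 11): e=[-5,31,6] → .
    (4,6)@(9, 13): e=[13,9,10] → X
    (5,6)@(11, 13): e=[-1,19,14] → .
    (4,7)@(9, 15): e=[17,-3,18] → .
    (5,7)@(11, 15): e=[3,7,22] → X
    (6,7)@(13, 15): e=[-11,17,26] → .
    (5,8)@(11, 17): e=[7,-5,30] → .
  covered (3 px):
    . . . . . . .
    . . . . . . .
    . . . . . . .
    . . . . . . .
    . . . . . . .
    . . . . X . .
    . . . . X . .
    . . . . . X .
    . . . . . . .
    . . . . . . .
T1:
  2·area = 68
  edge (10, 12)→(6, 18): d=(-4,6) inclusive
  edge (6, 18)→(4, 4): d=(-2,-14) inclusive
  edge (4, 4)→(10, 12): d=(6,8) inclusive
    (2,3)@(5, 7): e=[50,8,10] → X
    (3,3)@(7, 7): e=[38,36,-6] → .
    (2,4)@(5, 9): e=[42,4,22] → X
    (3,4)@(7, 9): e=[30,32,6] → X
    (4,4)@(9, 9): e=[18,60,-10] → .
    (2,5)@(5, 11): e=[34,0,34] → X  [on edge]
    (4,5)@(9, 11): e=[10,56,2] → X
    (5,5)@(11, 11): e=[-2,84,-14] → .
    (2,6)@(5, 13): e=[26,-4,46] → .
    (3,6)@(7, 13): e=[14,24,30] → X
    (5,6)@(11, 13): e=[-10,80,-2] → .
    (3,7)@(7, 15): e=[6,20,42] → X
  covered (9 px):
    . . . . . . .
    . . . . . . .
    . . . . . . .
    . . X . . . .
    . . X X . . .
    . . X X X . .
    . . . X X . .
    . . . X . . .
    . . . . . . .
    . . . . . . .
T2:
  2·area = 40  (B↔C swapped to make it positive)
  edge (11, 19)→(6, 14): d=(-5,-5) inclusive
  edge (6, 14)→(0, 0): d=(-6,-14) inclusive
  edge (0, 0)→(11, 19): d=(11,19) inclusive
    (1,3)@(3, 7): e=[20,0,20] → X  [on edge]
    (2,3)@(5, 7): e=[30,28,-18] → .
    (0,4)@(1, 9): e=[0,-40,80] → .  [on edge]
    (1,4)@(3, 9): e=[10,-12,42] → .
    (2,4)@(5, 9): e=[20,16,4] → X
    (3,4)@(7, 9): e=[30,44,-34] → .
    (1,5)@(3, 11): e=[0,-24,64] → .  [on edge]
    (2,5)@(5, 11): e=[10,4,26] → X
    (3,5)@(7, 11): e=[20,32,-12] → .
    (2,6)@(5, 13): e=[0,-8,48] → .  [on edge]
    (3,6)@(7, 13): e=[10,20,10] → X
    (4,6)@(9, 13): e=[20,48,-28] → .
    (3,7)@(7, 15): e=[0,8,32] → X  [on edge]
    (4,8)@(9, 17): e=[0,24,16] → X  [on edge]
    (5,9)@(11, 19): e=[0,40,0] → X  [on edge]
  covered (7 px):
    . . . . . . .
    . . . . . . .
    . . . . . . .
    . X . . . . .
    . . X . . . .
    . . X . . . .
    . . . X . . .
    . . . X . . .
    . . . . X . .
    . . . . . X .

Final: [9,10,13]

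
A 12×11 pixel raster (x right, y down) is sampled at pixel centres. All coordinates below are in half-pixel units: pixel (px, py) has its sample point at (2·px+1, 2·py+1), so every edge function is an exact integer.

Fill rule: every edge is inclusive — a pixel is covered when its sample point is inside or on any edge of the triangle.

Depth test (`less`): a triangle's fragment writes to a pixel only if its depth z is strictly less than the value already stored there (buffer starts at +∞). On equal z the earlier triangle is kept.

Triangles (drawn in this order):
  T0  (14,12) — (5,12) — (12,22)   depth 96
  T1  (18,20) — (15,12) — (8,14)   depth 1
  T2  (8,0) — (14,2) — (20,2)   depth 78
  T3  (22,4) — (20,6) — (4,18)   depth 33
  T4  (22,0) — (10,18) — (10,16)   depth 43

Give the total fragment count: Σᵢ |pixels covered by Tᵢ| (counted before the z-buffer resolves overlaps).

T0:
  2·area = 90  (B↔C swapped to make it positive)
  edge (14, 12)→(12, 22): d=(-2,10) inclusive
  edge (12, 22)→(5, 12): d=(-7,-10) inclusive
  edge (5, 12)→(14, 12): d=(9,0) inclusive
    (7,3)@(15, 7): e=[0,135,-45] → .  [on edge]
    (3,6)@(7, 13): e=[68,13,9] → X
    (4,6)@(9, 13): e=[48,33,9] → X
    (5,6)@(11, 13): e=[28,53,9] → X
    (6,6)@(13, 13): e=[8,73,9] → X
    (7,6)@(15, 13): e=[-12,93,9] → .
    (3,7)@(7, 15): e=[64,-1,27] → .
    (4,7)@(9, 15): e=[44,19,27] → X
    (7,7)@(15, 15): e=[-16,79,27] → .
    (4,8)@(9, 17): e=[40,5,45] → X
    (6,8)@(13, 17): e=[0,45,45] → X  [on edge]
    (7,8)@(15, 17): e=[-20,65,45] → .
  covered (11 px):
    . . . . . . . . . . . .
    . . . . . . . . . . . .
    . . . . . . . . . . . .
    . . . . . . . . . . . .
    . . . . . . . . . . . .
    . . . . . . . . . . . .
    . . . X X X X . . . . .
    . . . . X X X . . . . .
    . . . . X X X . . . . .
    . . . . . X . . . . . .
    . . . . . . . . . . . .
T1:
  2·area = 62  (B↔C swapped to make it positive)
  edge (18, 20)→(8, 14): d=(-10,-6) inclusive
  edge (8, 14)→(15, 12): d=(7,-2) inclusive
  edge (15, 12)→(18, 20): d=(3,8) inclusive
    (1,5)@(3, 11): e=[0,-31,93] → .  [on edge]
    (6,6)@(13, 13): e=[40,3,19] → X
    (7,6)@(15, 13): e=[52,7,3] → X
    (8,6)@(17, 13): e=[64,11,-13] → .
    (5,7)@(11, 15): e=[8,13,41] → X
    (8,7)@(17, 15): e=[44,25,-7] → .
    (5,8)@(11, 17): e=[-12,27,47] → .
    (6,8)@(13, 17): e=[0,31,31] → X  [on edge]
    (8,8)@(17, 17): e=[24,39,-1] → .
    (6,9)@(13, 19): e=[-20,45,37] → .
    (7,9)@(15, 19): e=[-8,49,21] → .
    (8,9)@(17, 19): e=[4,53,5] → X
  covered (8 px):
    . . . . . . . . . . . .
    . . . . . . . . . . . .
    . . . . . . . . . . . .
    . . . . . . . . . . . .
    . . . . . . . . . . . .
    . . . . . . . . . . . .
    . . . . . . X X . . . .
    . . . . . X X X . . . .
    . . . . . . X X . . . .
    . . . . . . . . X . . .
    . . . . . . . . . . . .
T2:
  2·area = 12  (B↔C swapped to make it positive)
  edge (8, 0)→(20, 2): d=(12,2) inclusive
  edge (20, 2)→(14, 2): d=(-6,0) inclusive
  edge (14, 2)→(8, 0): d=(-6,-2) inclusive
    (5,0)@(11, 1): e=[6,6,0] → X  [on edge]
    (6,0)@(13, 1): e=[2,6,4] → X
    (7,0)@(15, 1): e=[-2,6,8] → .
    (5,1)@(11, 3): e=[30,-6,-12] → .
    (6,1)@(13, 3): e=[26,-6,-8] → .
    (8,1)@(17, 3): e=[18,-6,0] → .  [on edge]
    (11,2)@(23, 5): e=[30,-18,0] → .  [on edge]
  covered (2 px):
    . . . . . X X . . . . .
    . . . . . . . . . . . .
    . . . . . . . . . . . .
    . . . . . . . . . . . .
    . . . . . . . . . . . .
    . . . . . . . . . . . .
    . . . . . . . . . . . .
    . . . . . . . . . . . .
    . . . . . . . . . . . .
    . . . . . . . . . . . .
    . . . . . . . . . . . .
T3:
  2·area = 8
  edge (22, 4)→(20, 6): d=(-2,2) inclusive
  edge (20, 6)→(4, 18): d=(-16,12) inclusive
  edge (4, 18)→(22, 4): d=(18,-14) inclusive
    (11,1)@(23, 3): e=[0,12,-4] → .  [on edge]
    (10,2)@(21, 5): e=[0,4,4] → X  [on edge]
    (11,2)@(23, 5): e=[-4,-20,32] → .
    (9,3)@(19, 7): e=[0,-4,12] → .  [on edge]
    (10,3)@(21, 7): e=[-4,-28,40] → .
    (8,4)@(17, 9): e=[0,-12,20] → .  [on edge]
    (6,5)@(13, 11): e=[4,4,0] → X  [on edge]
    (7,5)@(15, 11): e=[0,-20,28] → .  [on edge]
    (6,6)@(13, 13): e=[0,-28,36] → .  [on edge]
    (5,7)@(11, 15): e=[0,-36,44] → .  [on edge]
    (4,8)@(9, 17): e=[0,-44,52] → .  [on edge]
    (3,9)@(7, 19): e=[0,-52,60] → .  [on edge]
    (2,10)@(5, 21): e=[0,-60,68] → .  [on edge]
  covered (2 px):
    . . . . . . . . . . . .
    . . . . . . . . . . . .
    . . . . . . . . . . X .
    . . . . . . . . . . . .
    . . . . . . . . . . . .
    . . . . . . X . . . . .
    . . . . . . . . . . . .
    . . . . . . . . . . . .
    . . . . . . . . . . . .
    . . . . . . . . . . . .
    . . . . . . . . . . . .
T4:
  2·area = 24
  edge (22, 0)→(10, 18): d=(-12,18) inclusive
  edge (10, 18)→(10, 16): d=(0,-2) inclusive
  edge (10, 16)→(22, 0): d=(12,-16) inclusive
    (8,3)@(17, 7): e=[6,14,4] → X
    (9,3)@(19, 7): e=[-30,18,36] → .
    (8,4)@(17, 9): e=[-18,14,28] → .
    (6,6)@(13, 13): e=[6,6,12] → X
    (7,6)@(15, 13): e=[-30,10,44] → .
    (5,7)@(11, 15): e=[18,2,4] → X
    (6,7)@(13, 15): e=[-18,6,36] → .
    (5,8)@(11, 17): e=[-6,2,28] → .
  covered (3 px):
    . . . . . . . . . . . .
    . . . . . . . . . . . .
    . . . . . . . . . . . .
    . . . . . . . . X . . .
    . . . . . . . . . . . .
    . . . . . . . . . . . .
    . . . . . . X . . . . .
    . . . . . X . . . . . .
    . . . . . . . . . . . .
    . . . . . . . . . . . .
    . . . . . . . . . . . .

Final: 26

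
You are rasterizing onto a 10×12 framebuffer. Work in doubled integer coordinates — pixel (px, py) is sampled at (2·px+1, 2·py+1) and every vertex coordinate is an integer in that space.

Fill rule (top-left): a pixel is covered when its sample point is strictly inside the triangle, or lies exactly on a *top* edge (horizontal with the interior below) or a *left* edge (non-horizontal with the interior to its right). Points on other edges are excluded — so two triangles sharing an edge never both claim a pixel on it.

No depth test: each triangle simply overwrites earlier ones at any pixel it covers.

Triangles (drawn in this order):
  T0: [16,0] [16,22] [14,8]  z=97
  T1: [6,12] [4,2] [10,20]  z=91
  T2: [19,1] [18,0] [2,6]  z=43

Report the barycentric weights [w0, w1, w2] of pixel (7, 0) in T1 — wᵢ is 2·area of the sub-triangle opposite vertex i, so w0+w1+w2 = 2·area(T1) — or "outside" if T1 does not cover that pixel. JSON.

T0:
  2·area = 44
  edge (16, 0)→(16, 22): d=(0,22) right/bottom  bias=-1
  edge (16, 22)→(14, 8): d=(-2,-14) top-left  bias=+0
  edge (14, 8)→(16, 0): d=(2,-8) top-left  bias=+0
    (6,0)@(13, 1): e=[66,0,-22] → ·  [on edge]
    (7,2)@(15, 5): e=[22,20,2] → █
    (8,2)@(17, 5): e=[-22,48,18] → ·
    (7,3)@(15, 7): e=[22,16,6] → █
    (8,3)@(17, 7): e=[-22,44,22] → ·
    (7,4)@(15, 9): e=[22,12,10] → █
    (8,4)@(17, 9): e=[-22,40,26] → ·
    (7,5)@(15, 11): e=[22,8,14] → █
    (8,5)@(17, 11): e=[-22,36,30] → ·
    (7,6)@(15, 13): e=[22,4,18] → █
    (8,6)@(17, 13): e=[-22,32,34] → ·
    (7,7)@(15, 15): e=[22,0,22] → █  [on edge]
  covered (6 px):
    · · · · · · · · · ·
    · · · · · · · · · ·
    · · · · · · · █ · ·
    · · · · · · · █ · ·
    · · · · · · · █ · ·
    · · · · · · · █ · ·
    · · · · · · · █ · ·
    · · · · · · · █ · ·
    · · · · · · · · · ·
    · · · · · · · · · ·
    · · · · · · · · · ·
    · · · · · · · · · ·
T1:
  2·area = 24
  edge (6, 12)→(4, 2): d=(-2,-10) top-left  bias=+0
  edge (4, 2)→(10, 20): d=(6,18) right/bottom  bias=-1
  edge (10, 20)→(6, 12): d=(-4,-8) top-left  bias=+0
    (2,2)@(5, 5): e=[4,0,20] → ·  [on edge]
    (2,3)@(5, 7): e=[0,12,12] → █  [on edge]
    (3,3)@(7, 7): e=[20,-24,28] → ·
    (2,4)@(5, 9): e=[-4,24,4] → ·
    (3,5)@(7, 11): e=[12,0,12] → ·  [on edge]
    (3,6)@(7, 13): e=[8,12,4] → █
    (4,6)@(9, 13): e=[28,-24,20] → ·
    (3,7)@(7, 15): e=[4,24,-4] → ·
    (3,8)@(7, 17): e=[0,36,-12] → ·  [on edge]
    (4,8)@(9, 17): e=[20,0,4] → ·  [on edge]
    (5,11)@(11, 23): e=[28,0,-4] → ·  [on edge]
  covered (2 px):
    · · · · · · · · · ·
    · · · · · · · · · ·
    · · · · · · · · · ·
    · · █ · · · · · · ·
    · · · · · · · · · ·
    · · · · · · · · · ·
    · · · █ · · · · · ·
    · · · · · · · · · ·
    · · · · · · · · · ·
    · · · · · · · · · ·
    · · · · · · · · · ·
    · · · · · · · · · ·
T2:
  2·area = 22  (B↔C swapped to make it positive)
  edge (19, 1)→(2, 6): d=(-17,5) right/bottom  bias=-1
  edge (2, 6)→(18, 0): d=(16,-6) top-left  bias=+0
  edge (18, 0)→(19, 1): d=(1,1) right/bottom  bias=-1
    (8,0)@(17, 1): e=[10,10,2] → █
    (9,0)@(19, 1): e=[0,22,0] → ·  [on edge]
    (5,1)@(11, 3): e=[6,6,10] → █
    (6,1)@(13, 3): e=[-4,18,8] → ·
    (8,1)@(17, 3): e=[-24,42,4] → ·
    (2,2)@(5, 5): e=[2,2,18] → █
    (3,2)@(7, 5): e=[-8,14,16] → ·
    (5,2)@(11, 5): e=[-28,38,12] → ·
    (2,3)@(5, 7): e=[-32,34,20] → ·
  covered (3 px):
    · · · · · · · · █ ·
    · · · · · █ · · · ·
    · · █ · · · · · · ·
    · · · · · · · · · ·
    · · · · · · · · · ·
    · · · · · · · · · ·
    · · · · · · · · · ·
    · · · · · · · · · ·
    · · · · · · · · · ·
    · · · · · · · · · ·
    · · · · · · · · · ·
    · · · · · · · · · ·

Answer: "outside"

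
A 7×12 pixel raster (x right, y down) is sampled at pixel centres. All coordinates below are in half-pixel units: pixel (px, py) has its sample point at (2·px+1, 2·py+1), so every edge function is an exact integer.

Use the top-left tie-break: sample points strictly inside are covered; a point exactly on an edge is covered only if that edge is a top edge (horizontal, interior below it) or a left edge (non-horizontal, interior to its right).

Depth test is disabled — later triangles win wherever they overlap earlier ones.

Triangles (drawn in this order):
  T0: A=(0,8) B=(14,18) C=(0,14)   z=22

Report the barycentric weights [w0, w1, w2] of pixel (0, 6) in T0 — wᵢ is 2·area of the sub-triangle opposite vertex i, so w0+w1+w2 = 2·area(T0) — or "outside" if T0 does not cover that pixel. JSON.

T0:
  2·area = 84
  edge (0, 8)→(14, 18): d=(14,10) right/bottom  bias=-1
  edge (14, 18)→(0, 14): d=(-14,-4) top-left  bias=+0
  edge (0, 14)→(0, 8): d=(0,-6) top-left  bias=+0
    (0,4)@(1, 9): e=[4,74,6] → X
    (1,4)@(3, 9): e=[-16,82,18] → .
    (0,5)@(1, 11): e=[32,46,6] → X
    (1,5)@(3, 11): e=[12,54,18] → X
    (2,5)@(5, 11): e=[-8,62,30] → .
    (0,6)@(1, 13): e=[60,18,6] → X
    (2,6)@(5, 13): e=[20,34,30] → X
    (3,6)@(7, 13): e=[0,42,42] → .  [on edge]
    (0,7)@(1, 15): e=[88,-10,6] → .
    (1,7)@(3, 15): e=[68,-2,18] → .
    (2,7)@(5, 15): e=[48,6,30] → X
    (3,7)@(7, 15): e=[28,14,42] → X
  covered (10 px):
    . . . . . . .
    . . . . . . .
    . . . . . . .
    . . . . . . .
    X . . . . . .
    X X . . . . .
    X X X . . . .
    . . X X X . .
    . . . . . X .
    . . . . . . .
    . . . . . . .
    . . . . . . .

Result: [18,6,60]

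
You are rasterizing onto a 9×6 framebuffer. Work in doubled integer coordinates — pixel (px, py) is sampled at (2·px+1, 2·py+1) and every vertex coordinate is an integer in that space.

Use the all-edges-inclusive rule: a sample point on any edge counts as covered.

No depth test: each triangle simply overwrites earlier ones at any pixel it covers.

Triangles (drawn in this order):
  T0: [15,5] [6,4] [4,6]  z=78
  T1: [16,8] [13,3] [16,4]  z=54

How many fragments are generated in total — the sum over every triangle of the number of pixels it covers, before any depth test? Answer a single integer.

T0:
  2·area = 20  (B↔C swapped to make it positive)
  edge (15, 5)→(4, 6): d=(-11,1) inclusive
  edge (4, 6)→(6, 4): d=(2,-2) inclusive
  edge (6, 4)→(15, 5): d=(9,1) inclusive
    (4,0)@(9, 1): e=[50,0,-30] → .  [on edge]
    (3,1)@(7, 3): e=[30,0,-10] → .  [on edge]
    (2,2)@(5, 5): e=[10,0,10] → X  [on edge]
    (3,2)@(7, 5): e=[8,4,8] → X
    (4,2)@(9, 5): e=[6,8,6] → X
    (5,2)@(11, 5): e=[4,12,4] → X
    (6,2)@(13, 5): e=[2,16,2] → X
    (7,2)@(15, 5): e=[0,20,0] → X  [on edge]
    (8,2)@(17, 5): e=[-2,24,-2] → .
    (1,3)@(3, 7): e=[-10,0,30] → .  [on edge]
    (2,3)@(5, 7): e=[-12,4,28] → .
    (3,3)@(7, 7): e=[-14,8,26] → .
    (0,4)@(1, 9): e=[-30,0,50] → .  [on edge]
  covered (6 px):
    . . . . . . . . .
    . . . . . . . . .
    . . X X X X X X .
    . . . . . . . . .
    . . . . . . . . .
    . . . . . . . . .
T1:
  2·area = 12
  edge (16, 8)→(13, 3): d=(-3,-5) inclusive
  edge (13, 3)→(16, 4): d=(3,1) inclusive
  edge (16, 4)→(16, 8): d=(0,4) inclusive
    (3,0)@(7, 1): e=[-24,0,36] → .  [on edge]
    (6,1)@(13, 3): e=[0,0,12] → X  [on edge]
    (7,1)@(15, 3): e=[10,-2,4] → .
    (6,2)@(13, 5): e=[-6,6,12] → .
    (7,2)@(15, 5): e=[4,4,4] → X
    (8,2)@(17, 5): e=[14,2,-4] → .
    (7,3)@(15, 7): e=[-2,10,4] → .
  covered (2 px):
    . . . . . . . . .
    . . . . . . X . .
    . . . . . . . X .
    . . . . . . . . .
    . . . . . . . . .
    . . . . . . . . .

Final: 8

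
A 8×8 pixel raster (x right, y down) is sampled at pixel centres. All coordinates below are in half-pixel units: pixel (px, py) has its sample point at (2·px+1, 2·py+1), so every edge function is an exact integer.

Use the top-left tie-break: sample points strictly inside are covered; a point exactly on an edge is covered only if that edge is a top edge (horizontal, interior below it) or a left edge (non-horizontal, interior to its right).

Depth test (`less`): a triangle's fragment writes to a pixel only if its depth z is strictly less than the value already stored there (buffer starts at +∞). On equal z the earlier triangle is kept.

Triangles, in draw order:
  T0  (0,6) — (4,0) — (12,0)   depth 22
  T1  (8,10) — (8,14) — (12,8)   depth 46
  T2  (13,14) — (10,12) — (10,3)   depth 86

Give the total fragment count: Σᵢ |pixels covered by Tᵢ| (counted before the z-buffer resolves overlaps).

T0:
  2·area = 48
  edge (0, 6)→(4, 0): d=(4,-6) top-left  bias=+0
  edge (4, 0)→(12, 0): d=(8,0) top-left  bias=+0
  edge (12, 0)→(0, 6): d=(-12,6) right/bottom  bias=-1
    (2,0)@(5, 1): e=[10,8,30] → X
    (3,0)@(7, 1): e=[22,8,18] → X
    (4,0)@(9, 1): e=[34,8,6] → X
    (5,0)@(11, 1): e=[46,8,-6] → .
    (1,1)@(3, 3): e=[6,24,18] → X
    (3,1)@(7, 3): e=[30,24,-6] → .
    (4,1)@(9, 3): e=[42,24,-18] → .
    (0,2)@(1, 5): e=[2,40,6] → X
    (1,2)@(3, 5): e=[14,40,-6] → .
    (2,2)@(5, 5): e=[26,40,-18] → .
    (0,3)@(1, 7): e=[10,56,-18] → .
  covered (6 px):
    . . X X X . . .
    . X X . . . . .
    X . . . . . . .
    . . . . . . . .
    . . . . . . . .
    . . . . . . . .
    . . . . . . . .
    . . . . . . . .
T1:
  2·area = 16  (B↔C swapped to make it positive)
  edge (8, 10)→(12, 8): d=(4,-2) top-left  bias=+0
  edge (12, 8)→(8, 14): d=(-4,6) right/bottom  bias=-1
  edge (8, 14)→(8, 10): d=(0,-4) top-left  bias=+0
    (5,4)@(11, 9): e=[2,2,12] → X
    (6,4)@(13, 9): e=[6,-10,20] → .
    (4,5)@(9, 11): e=[6,6,4] → X
    (5,5)@(11, 11): e=[10,-6,12] → .
    (4,6)@(9, 13): e=[14,-2,4] → .
  covered (2 px):
    . . . . . . . .
    . . . . . . . .
    . . . . . . . .
    . . . . . . . .
    . . . . . X . .
    . . . . X . . .
    . . . . . . . .
    . . . . . . . .
T2:
  2·area = 27
  edge (13, 14)→(10, 12): d=(-3,-2) top-left  bias=+0
  edge (10, 12)→(10, 3): d=(0,-9) top-left  bias=+0
  edge (10, 3)→(13, 14): d=(3,11) right/bottom  bias=-1
    (5,3)@(11, 7): e=[17,9,1] → X
    (6,3)@(13, 7): e=[21,27,-21] → .
    (5,4)@(11, 9): e=[11,9,7] → X
    (6,4)@(13, 9): e=[15,27,-15] → .
    (5,5)@(11, 11): e=[5,9,13] → X
    (6,5)@(13, 11): e=[9,27,-9] → .
    (5,6)@(11, 13): e=[-1,9,19] → .
  covered (3 px):
    . . . . . . . .
    . . . . . . . .
    . . . . . . . .
    . . . . . X . .
    . . . . . X . .
    . . . . . X . .
    . . . . . . . .
    . . . . . . . .

Result: 11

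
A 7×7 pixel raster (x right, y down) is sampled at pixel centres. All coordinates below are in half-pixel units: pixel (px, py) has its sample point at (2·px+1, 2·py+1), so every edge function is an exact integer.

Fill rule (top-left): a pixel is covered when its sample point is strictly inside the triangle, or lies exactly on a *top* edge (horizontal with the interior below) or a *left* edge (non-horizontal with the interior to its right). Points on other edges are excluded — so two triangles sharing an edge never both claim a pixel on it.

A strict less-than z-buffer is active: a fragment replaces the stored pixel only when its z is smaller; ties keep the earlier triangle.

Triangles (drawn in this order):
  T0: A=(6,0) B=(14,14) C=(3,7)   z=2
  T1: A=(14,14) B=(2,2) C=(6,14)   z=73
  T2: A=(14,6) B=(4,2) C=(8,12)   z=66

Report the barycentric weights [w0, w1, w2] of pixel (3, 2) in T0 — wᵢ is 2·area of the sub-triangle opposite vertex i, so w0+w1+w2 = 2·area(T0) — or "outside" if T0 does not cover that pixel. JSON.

T0:
  2·area = 98
  edge (6, 0)→(14, 14): d=(8,14) right/bottom  bias=-1
  edge (14, 14)→(3, 7): d=(-11,-7) top-left  bias=+0
  edge (3, 7)→(6, 0): d=(3,-7) top-left  bias=+0
    (2,1)@(5, 3): e=[38,58,2] → X
    (3,1)@(7, 3): e=[10,72,16] → X
    (4,1)@(9, 3): e=[-18,86,30] → .
    (2,2)@(5, 5): e=[54,36,8] → X
    (4,2)@(9, 5): e=[-2,64,36] → .
    (1,3)@(3, 7): e=[98,0,0] → X  [on edge]
    (4,3)@(9, 7): e=[14,42,42] → X
    (5,3)@(11, 7): e=[-14,56,56] → .
    (1,4)@(3, 9): e=[114,-22,6] → .
    (2,4)@(5, 9): e=[86,-8,20] → .
    (3,4)@(7, 9): e=[58,6,34] → X
    (5,4)@(11, 9): e=[2,34,62] → X
  covered (13 px):
    . . . . . . .
    . . X X . . .
    . . X X . . .
    . X X X X . .
    . . . X X X .
    . . . . . X .
    . . . . . . X
T1:
  2·area = 96  (B↔C swapped to make it positive)
  edge (14, 14)→(6, 14): d=(-8,0) right/bottom  bias=-1
  edge (6, 14)→(2, 2): d=(-4,-12) top-left  bias=+0
  edge (2, 2)→(14, 14): d=(12,12) right/bottom  bias=-1
    (0,0)@(1, 1): e=[104,-8,0] → .  [on edge]
    (1,1)@(3, 3): e=[88,8,0] → .  [on edge]
    (1,2)@(3, 5): e=[72,0,24] → X  [on edge]
    (2,2)@(5, 5): e=[72,24,0] → .  [on edge]
    (1,3)@(3, 7): e=[56,-8,48] → .
    (2,3)@(5, 7): e=[56,16,24] → X
    (3,3)@(7, 7): e=[56,40,0] → .  [on edge]
    (2,4)@(5, 9): e=[40,8,48] → X
    (3,4)@(7, 9): e=[40,32,24] → X
    (4,4)@(9, 9): e=[40,56,0] → .  [on edge]
    (2,5)@(5, 11): e=[24,0,72] → X  [on edge]
    (4,5)@(9, 11): e=[24,48,24] → X
    (5,5)@(11, 11): e=[24,72,0] → .  [on edge]
    (6,6)@(13, 13): e=[8,88,0] → .  [on edge]
  covered (10 px):
    . . . . . . .
    . . . . . . .
    . X . . . . .
    . . X . . . .
    . . X X . . .
    . . X X X . .
    . . . X X X .
T2:
  2·area = 84  (B↔C swapped to make it positive)
  edge (14, 6)→(8, 12): d=(-6,6) right/bottom  bias=-1
  edge (8, 12)→(4, 2): d=(-4,-10) top-left  bias=+0
  edge (4, 2)→(14, 6): d=(10,4) right/bottom  bias=-1
    (2,1)@(5, 3): e=[72,6,6] → X
    (3,1)@(7, 3): e=[60,26,-2] → .
    (2,2)@(5, 5): e=[60,-2,26] → .
    (3,2)@(7, 5): e=[48,18,18] → X
    (4,2)@(9, 5): e=[36,38,10] → X
    (5,2)@(11, 5): e=[24,58,2] → X
    (6,2)@(13, 5): e=[12,78,-6] → .
    (3,3)@(7, 7): e=[36,10,38] → X
    (6,3)@(13, 7): e=[0,70,14] → .  [on edge]
    (3,4)@(7, 9): e=[24,2,58] → X
    (5,4)@(11, 9): e=[0,42,42] → .  [on edge]
    (3,5)@(7, 11): e=[12,-6,78] → .
    (4,5)@(9, 11): e=[0,14,70] → .  [on edge]
    (3,6)@(7, 13): e=[0,-14,98] → .  [on edge]
  covered (9 px):
    . . . . . . .
    . . X . . . .
    . . . X X X .
    . . . X X X .
    . . . X X . .
    . . . . . . .
    . . . . . . .

Final: [50,22,26]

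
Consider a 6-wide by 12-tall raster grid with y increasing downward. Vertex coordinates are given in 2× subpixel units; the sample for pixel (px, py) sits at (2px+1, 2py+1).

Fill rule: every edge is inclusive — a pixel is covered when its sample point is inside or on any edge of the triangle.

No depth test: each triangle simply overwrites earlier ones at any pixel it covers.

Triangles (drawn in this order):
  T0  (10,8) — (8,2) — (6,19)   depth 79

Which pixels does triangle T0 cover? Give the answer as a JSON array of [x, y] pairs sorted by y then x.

T0:
  2·area = 46  (B↔C swapped to make it positive)
  edge (10, 8)→(6, 19): d=(-4,11) inclusive
  edge (6, 19)→(8, 2): d=(2,-17) inclusive
  edge (8, 2)→(10, 8): d=(2,6) inclusive
    (4,2)@(9, 5): e=[23,23,0] → X  [on edge]
    (5,2)@(11, 5): e=[1,57,-12] → .
    (4,3)@(9, 7): e=[15,27,4] → X
    (5,3)@(11, 7): e=[-7,61,-8] → .
    (4,4)@(9, 9): e=[7,31,8] → X
    (5,4)@(11, 9): e=[-15,65,-4] → .
    (3,5)@(7, 11): e=[21,1,24] → X
    (4,5)@(9, 11): e=[-1,35,12] → .
    (5,5)@(11, 11): e=[-23,69,0] → .  [on edge]
    (3,6)@(7, 13): e=[13,5,28] → X
    (4,6)@(9, 13): e=[-9,39,16] → .
    (3,7)@(7, 15): e=[5,9,32] → X
  covered (6 px):
    . . . . . .
    . . . . . .
    . . . . X .
    . . . . X .
    . . . . X .
    . . . X . .
    . . . X . .
    . . . X . .
    . . . . . .
    . . . . . .
    . . . . . .
    . . . . . .

Result: [[4,2],[4,3],[4,4],[3,5],[3,6],[3,7]]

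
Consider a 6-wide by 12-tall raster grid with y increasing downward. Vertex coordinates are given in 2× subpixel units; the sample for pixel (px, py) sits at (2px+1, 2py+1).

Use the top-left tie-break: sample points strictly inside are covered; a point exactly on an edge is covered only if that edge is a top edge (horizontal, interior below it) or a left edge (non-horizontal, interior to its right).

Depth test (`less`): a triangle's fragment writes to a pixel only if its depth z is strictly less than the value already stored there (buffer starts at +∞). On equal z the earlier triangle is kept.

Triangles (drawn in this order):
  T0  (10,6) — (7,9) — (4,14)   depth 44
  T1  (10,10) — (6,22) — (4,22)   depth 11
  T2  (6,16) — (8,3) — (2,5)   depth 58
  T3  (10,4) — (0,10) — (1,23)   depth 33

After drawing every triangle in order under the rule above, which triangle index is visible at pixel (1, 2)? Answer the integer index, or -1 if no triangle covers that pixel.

T0:
  2·area = 6  (B↔C swapped to make it positive)
  edge (10, 6)→(4, 14): d=(-6,8) right/bottom  bias=-1
  edge (4, 14)→(7, 9): d=(3,-5) top-left  bias=+0
  edge (7, 9)→(10, 6): d=(3,-3) top-left  bias=+0
    (5,2)@(11, 5): e=[-2,8,0] → ·  [on edge]
    (4,3)@(9, 7): e=[2,4,0] → #  [on edge]
    (5,3)@(11, 7): e=[-14,14,6] → ·
    (3,4)@(7, 9): e=[6,0,0] → #  [on edge]
    (4,4)@(9, 9): e=[-10,10,6] → ·
    (2,5)@(5, 11): e=[10,-4,0] → ·  [on edge]
    (3,5)@(7, 11): e=[-6,6,6] → ·
    (1,6)@(3, 13): e=[14,-8,0] → ·  [on edge]
    (0,7)@(1, 15): e=[18,-12,0] → ·  [on edge]
    (0,9)@(1, 19): e=[-6,0,12] → ·  [on edge]
  covered (2 px):
    · · · · · ·
    · · · · · ·
    · · · · · ·
    · · · · # ·
    · · · # · ·
    · · · · · ·
    · · · · · ·
    · · · · · ·
    · · · · · ·
    · · · · · ·
    · · · · · ·
    · · · · · ·
T1:
  2·area = 24
  edge (10, 10)→(6, 22): d=(-4,12) right/bottom  bias=-1
  edge (6, 22)→(4, 22): d=(-2,0) right/bottom  bias=-1
  edge (4, 22)→(10, 10): d=(6,-12) top-left  bias=+0
    (5,3)@(11, 7): e=[0,30,-6] → ·  [on edge]
    (4,6)@(9, 13): e=[0,18,6] → ·  [on edge]
    (3,8)@(7, 17): e=[8,10,6] → #
    (4,8)@(9, 17): e=[-16,10,30] → ·
    (3,9)@(7, 19): e=[0,6,18] → ·  [on edge]
    (2,10)@(5, 21): e=[16,2,6] → #
    (3,10)@(7, 21): e=[-8,2,30] → ·
    (2,11)@(5, 23): e=[8,-2,18] → ·
  covered (2 px):
    · · · · · ·
    · · · · · ·
    · · · · · ·
    · · · · · ·
    · · · · · ·
    · · · · · ·
    · · · · · ·
    · · · · · ·
    · · · # · ·
    · · · · · ·
    · · # · · ·
    · · · · · ·
T2:
  2·area = 74  (B↔C swapped to make it positive)
  edge (6, 16)→(2, 5): d=(-4,-11) top-left  bias=+0
  edge (2, 5)→(8, 3): d=(6,-2) top-left  bias=+0
  edge (8, 3)→(6, 16): d=(-2,13) right/bottom  bias=-1
    (1,2)@(3, 5): e=[11,2,61] → #
    (2,2)@(5, 5): e=[33,6,35] → #
    (3,2)@(7, 5): e=[55,10,9] → #
    (4,2)@(9, 5): e=[77,14,-17] → ·
    (1,3)@(3, 7): e=[3,14,57] → #
    (4,3)@(9, 7): e=[69,26,-21] → ·
    (1,4)@(3, 9): e=[-5,26,53] → ·
    (2,4)@(5, 9): e=[17,30,27] → #
    (4,4)@(9, 9): e=[61,38,-25] → ·
    (2,5)@(5, 11): e=[9,42,23] → #
    (3,5)@(7, 11): e=[31,46,-3] → ·
    (2,6)@(5, 13): e=[1,54,19] → #
  covered (10 px):
    · · · · · ·
    · · · · · ·
    · # # # · ·
    · # # # · ·
    · · # # · ·
    · · # · · ·
    · · # · · ·
    · · · · · ·
    · · · · · ·
    · · · · · ·
    · · · · · ·
    · · · · · ·
T3:
  2·area = 136  (B↔C swapped to make it positive)
  edge (10, 4)→(1, 23): d=(-9,19) right/bottom  bias=-1
  edge (1, 23)→(0, 10): d=(-1,-13) top-left  bias=+0
  edge (0, 10)→(10, 4): d=(10,-6) top-left  bias=+0
    (4,2)@(9, 5): e=[10,122,4] → #
    (5,2)@(11, 5): e=[-28,148,16] → ·
    (2,3)@(5, 7): e=[68,68,0] → #  [on edge]
    (3,3)@(7, 7): e=[30,94,12] → #
    (4,3)@(9, 7): e=[-8,120,24] → ·
    (1,4)@(3, 9): e=[88,40,8] → #
    (4,4)@(9, 9): e=[-26,118,44] → ·
    (0,5)@(1, 11): e=[108,12,16] → #
    (3,5)@(7, 11): e=[-6,90,52] → ·
    (0,6)@(1, 13): e=[90,10,36] → #
    (3,6)@(7, 13): e=[-24,88,72] → ·
    (0,7)@(1, 15): e=[72,8,56] → #
    (0,11)@(1, 23): e=[0,0,136] → ·  [on edge]
  covered (18 px):
    · · · · · ·
    · · · · · ·
    · · · · # ·
    · · # # · ·
    · # # # · ·
    # # # · · ·
    # # # · · ·
    # # · · · ·
    # # · · · ·
    # · · · · ·
    # · · · · ·
    · · · · · ·

Z-buffer (winner per pixel, '.' = empty):
  . . . . . .
  . . . . . .
  . 2 2 2 3 .
  . 2 3 3 0 .
  . 3 3 3 . .
  3 3 3 . . .
  3 3 3 . . .
  3 3 . . . .
  3 3 . 1 . .
  3 . . . . .
  3 . 1 . . .
  . . . . . .

Final: 2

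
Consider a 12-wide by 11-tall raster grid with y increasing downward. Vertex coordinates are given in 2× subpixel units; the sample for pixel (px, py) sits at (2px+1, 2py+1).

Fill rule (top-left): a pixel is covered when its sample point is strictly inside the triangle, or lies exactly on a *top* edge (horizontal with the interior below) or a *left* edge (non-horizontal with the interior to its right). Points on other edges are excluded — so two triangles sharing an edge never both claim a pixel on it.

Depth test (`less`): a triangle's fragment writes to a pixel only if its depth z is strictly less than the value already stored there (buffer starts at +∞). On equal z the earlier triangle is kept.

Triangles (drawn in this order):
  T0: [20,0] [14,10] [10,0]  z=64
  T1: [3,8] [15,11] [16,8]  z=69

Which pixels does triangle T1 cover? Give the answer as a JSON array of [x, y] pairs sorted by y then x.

T0:
  2·area = 100
  edge (20, 0)→(14, 10): d=(-6,10) right/bottom  bias=-1
  edge (14, 10)→(10, 0): d=(-4,-10) top-left  bias=+0
  edge (10, 0)→(20, 0): d=(10,0) top-left  bias=+0
    (5,0)@(11, 1): e=[84,6,10] → X
    (6,0)@(13, 1): e=[64,26,10] → X
    (7,0)@(15, 1): e=[44,46,10] → X
    (8,0)@(17, 1): e=[24,66,10] → X
    (9,0)@(19, 1): e=[4,86,10] → X
    (10,0)@(21, 1): e=[-16,106,10] → .
    (5,1)@(11, 3): e=[72,-2,30] → .
    (6,1)@(13, 3): e=[52,18,30] → X
    (9,1)@(19, 3): e=[-8,78,30] → .
    (6,2)@(13, 5): e=[40,10,50] → X
    (8,2)@(17, 5): e=[0,50,50] → .  [on edge]
    (6,3)@(13, 7): e=[28,2,70] → X
    (5,7)@(11, 15): e=[0,-50,150] → .  [on edge]
  covered (12 px):
    . . . . . X X X X X . .
    . . . . . . X X X . . .
    . . . . . . X X . . . .
    . . . . . . X X . . . .
    . . . . . . . . . . . .
    . . . . . . . . . . . .
    . . . . . . . . . . . .
    . . . . . . . . . . . .
    . . . . . . . . . . . .
    . . . . . . . . . . . .
    . . . . . . . . . . . .
T1:
  2·area = 39  (B↔C swapped to make it positive)
  edge (3, 8)→(16, 8): d=(13,0) top-left  bias=+0
  edge (16, 8)→(15, 11): d=(-1,3) right/bottom  bias=-1
  edge (15, 11)→(3, 8): d=(-12,-3) top-left  bias=+0
    (8,2)@(17, 5): e=[-39,0,78] → .  [on edge]
    (3,4)@(7, 9): e=[13,26,0] → X  [on edge]
    (4,4)@(9, 9): e=[13,20,6] → X
    (5,4)@(11, 9): e=[13,14,12] → X
    (6,4)@(13, 9): e=[13,8,18] → X
    (7,4)@(15, 9): e=[13,2,24] → X
    (8,4)@(17, 9): e=[13,-4,30] → .
    (3,5)@(7, 11): e=[39,24,-24] → .
    (4,5)@(9, 11): e=[39,18,-18] → .
    (5,5)@(11, 11): e=[39,12,-12] → .
    (6,5)@(13, 11): e=[39,6,-6] → .
    (7,5)@(15, 11): e=[39,0,0] → .  [on edge]
    (11,6)@(23, 13): e=[65,-26,0] → .  [on edge]
    (6,8)@(13, 17): e=[117,0,-78] → .  [on edge]
  covered (5 px):
    . . . . . . . . . . . .
    . . . . . . . . . . . .
    . . . . . . . . . . . .
    . . . . . . . . . . . .
    . . . X X X X X . . . .
    . . . . . . . . . . . .
    . . . . . . . . . . . .
    . . . . . . . . . . . .
    . . . . . . . . . . . .
    . . . . . . . . . . . .
    . . . . . . . . . . . .

Result: [[3,4],[4,4],[5,4],[6,4],[7,4]]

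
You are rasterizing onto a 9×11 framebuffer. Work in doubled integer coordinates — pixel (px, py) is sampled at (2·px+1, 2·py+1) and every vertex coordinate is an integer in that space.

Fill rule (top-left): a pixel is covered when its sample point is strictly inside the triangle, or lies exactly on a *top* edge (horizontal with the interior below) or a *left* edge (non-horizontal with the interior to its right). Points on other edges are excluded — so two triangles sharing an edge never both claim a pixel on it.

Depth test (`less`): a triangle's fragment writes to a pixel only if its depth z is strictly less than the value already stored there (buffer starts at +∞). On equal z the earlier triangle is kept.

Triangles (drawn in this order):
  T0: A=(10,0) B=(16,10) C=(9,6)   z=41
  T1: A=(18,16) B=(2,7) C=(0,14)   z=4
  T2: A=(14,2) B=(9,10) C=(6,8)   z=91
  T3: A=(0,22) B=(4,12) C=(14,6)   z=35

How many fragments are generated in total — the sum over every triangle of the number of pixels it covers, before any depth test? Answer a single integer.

T0:
  2·area = 46
  edge (10, 0)→(16, 10): d=(6,10) right/bottom  bias=-1
  edge (16, 10)→(9, 6): d=(-7,-4) top-left  bias=+0
  edge (9, 6)→(10, 0): d=(1,-6) top-left  bias=+0
    (5,1)@(11, 3): e=[8,29,9] → X
    (6,1)@(13, 3): e=[-12,37,21] → .
    (5,2)@(11, 5): e=[20,15,11] → X
    (6,2)@(13, 5): e=[0,23,23] → .  [on edge]
    (5,3)@(11, 7): e=[32,1,13] → X
    (6,3)@(13, 7): e=[12,9,25] → X
    (7,3)@(15, 7): e=[-8,17,37] → .
    (5,4)@(11, 9): e=[44,-13,15] → .
    (6,4)@(13, 9): e=[24,-5,27] → .
    (7,4)@(15, 9): e=[4,3,39] → X
    (8,4)@(17, 9): e=[-16,11,51] → .
    (7,5)@(15, 11): e=[16,-11,41] → .
  covered (5 px):
    . . . . . . . . .
    . . . . . X . . .
    . . . . . X . . .
    . . . . . X X . .
    . . . . . . . X .
    . . . . . . . . .
    . . . . . . . . .
    . . . . . . . . .
    . . . . . . . . .
    . . . . . . . . .
    . . . . . . . . .
T1:
  2·area = 130  (B↔C swapped to make it positive)
  edge (18, 16)→(0, 14): d=(-18,-2) top-left  bias=+0
  edge (0, 14)→(2, 7): d=(2,-7) top-left  bias=+0
  edge (2, 7)→(18, 16): d=(16,9) right/bottom  bias=-1
    (1,4)@(3, 9): e=[96,11,23] → X
    (2,4)@(5, 9): e=[100,25,5] → X
    (3,4)@(7, 9): e=[104,39,-13] → .
    (0,5)@(1, 11): e=[56,1,73] → X
    (3,5)@(7, 11): e=[68,43,19] → X
    (4,5)@(9, 11): e=[72,57,1] → X
    (5,5)@(11, 11): e=[76,71,-17] → .
    (0,6)@(1, 13): e=[20,5,105] → X
    (5,6)@(11, 13): e=[40,75,15] → X
    (6,6)@(13, 13): e=[44,89,-3] → .
    (0,7)@(1, 15): e=[-16,9,137] → .
    (1,7)@(3, 15): e=[-12,23,119] → .
    (4,7)@(9, 15): e=[0,65,65] → X  [on edge]
  covered (17 px):
    . . . . . . . . .
    . . . . . . . . .
    . . . . . . . . .
    . . . . . . . . .
    . X X . . . . . .
    X X X X X . . . .
    X X X X X X . . .
    . . . . X X X X .
    . . . . . . . . .
    . . . . . . . . .
    . . . . . . . . .
T2:
  2·area = 34
  edge (14, 2)→(9, 10): d=(-5,8) right/bottom  bias=-1
  edge (9, 10)→(6, 8): d=(-3,-2) top-left  bias=+0
  edge (6, 8)→(14, 2): d=(8,-6) top-left  bias=+0
    (6,1)@(13, 3): e=[3,29,2] → X
    (7,1)@(15, 3): e=[-13,33,14] → .
    (5,2)@(11, 5): e=[9,19,6] → X
    (6,2)@(13, 5): e=[-7,23,18] → .
    (4,3)@(9, 7): e=[15,9,10] → X
    (5,3)@(11, 7): e=[-1,13,22] → .
    (4,4)@(9, 9): e=[5,3,26] → X
    (5,4)@(11, 9): e=[-11,7,38] → .
    (4,5)@(9, 11): e=[-5,-3,42] → .
  covered (4 px):
    . . . . . . . . .
    . . . . . . X . .
    . . . . . X . . .
    . . . . X . . . .
    . . . . X . . . .
    . . . . . . . . .
    . . . . . . . . .
    . . . . . . . . .
    . . . . . . . . .
    . . . . . . . . .
    . . . . . . . . .
T3:
  2·area = 76
  edge (0, 22)→(4, 12): d=(4,-10) top-left  bias=+0
  edge (4, 12)→(14, 6): d=(10,-6) top-left  bias=+0
  edge (14, 6)→(0, 22): d=(-14,16) right/bottom  bias=-1
    (6,3)@(13, 7): e=[70,4,2] → X
    (7,3)@(15, 7): e=[90,16,-30] → .
    (4,4)@(9, 9): e=[38,0,38] → X  [on edge]
    (5,4)@(11, 9): e=[58,12,6] → X
    (6,4)@(13, 9): e=[78,24,-26] → .
    (3,5)@(7, 11): e=[26,8,42] → X
    (5,5)@(11, 11): e=[66,32,-22] → .
    (2,6)@(5, 13): e=[14,16,46] → X
    (4,6)@(9, 13): e=[54,40,-18] → .
    (1,7)@(3, 15): e=[2,24,50] → X
    (3,7)@(7, 15): e=[42,48,-14] → .
    (1,8)@(3, 17): e=[10,44,22] → X
  covered (10 px):
    . . . . . . . . .
    . . . . . . . . .
    . . . . . . . . .
    . . . . . . X . .
    . . . . X X . . .
    . . . X X . . . .
    . . X X . . . . .
    . X X . . . . . .
    . X . . . . . . .
    . . . . . . . . .
    . . . . . . . . .

Answer: 36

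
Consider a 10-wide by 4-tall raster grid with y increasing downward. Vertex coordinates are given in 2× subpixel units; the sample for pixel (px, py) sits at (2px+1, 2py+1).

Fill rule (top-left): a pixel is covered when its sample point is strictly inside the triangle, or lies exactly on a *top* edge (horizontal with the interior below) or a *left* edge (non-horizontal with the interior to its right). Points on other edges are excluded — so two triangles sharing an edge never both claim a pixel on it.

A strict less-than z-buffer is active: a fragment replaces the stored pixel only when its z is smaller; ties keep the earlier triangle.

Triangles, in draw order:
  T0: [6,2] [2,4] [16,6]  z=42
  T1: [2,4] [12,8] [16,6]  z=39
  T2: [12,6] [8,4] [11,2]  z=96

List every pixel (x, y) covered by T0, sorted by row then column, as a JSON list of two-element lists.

T0:
  2·area = 36  (B↔C swapped to make it positive)
  edge (6, 2)→(16, 6): d=(10,4) right/bottom  bias=-1
  edge (16, 6)→(2, 4): d=(-14,-2) top-left  bias=+0
  edge (2, 4)→(6, 2): d=(4,-2) top-left  bias=+0
    (2,1)@(5, 3): e=[14,20,2] → #
    (3,1)@(7, 3): e=[6,24,6] → #
    (4,1)@(9, 3): e=[-2,28,10] → ·
    (2,2)@(5, 5): e=[34,-8,10] → ·
    (3,2)@(7, 5): e=[26,-4,14] → ·
    (4,2)@(9, 5): e=[18,0,18] → #  [on edge]
    (5,2)@(11, 5): e=[10,4,22] → #
    (6,2)@(13, 5): e=[2,8,26] → #
    (7,2)@(15, 5): e=[-6,12,30] → ·
    (4,3)@(9, 7): e=[38,-28,26] → ·
    (5,3)@(11, 7): e=[30,-24,30] → ·
    (6,3)@(13, 7): e=[22,-20,34] → ·
  covered (5 px):
    · · · · · · · · · ·
    · · # # · · · · · ·
    · · · · # # # · · ·
    · · · · · · · · · ·
T1:
  2·area = 36  (B↔C swapped to make it positive)
  edge (2, 4)→(16, 6): d=(14,2) right/bottom  bias=-1
  edge (16, 6)→(12, 8): d=(-4,2) right/bottom  bias=-1
  edge (12, 8)→(2, 4): d=(-10,-4) top-left  bias=+0
    (2,2)@(5, 5): e=[8,26,2] → #
    (3,2)@(7, 5): e=[4,22,10] → #
    (4,2)@(9, 5): e=[0,18,18] → ·  [on edge]
    (2,3)@(5, 7): e=[36,18,-18] → ·
    (3,3)@(7, 7): e=[32,14,-10] → ·
    (5,3)@(11, 7): e=[24,6,6] → #
    (6,3)@(13, 7): e=[20,2,14] → #
    (7,3)@(15, 7): e=[16,-2,22] → ·
  covered (4 px):
    · · · · · · · · · ·
    · · · · · · · · · ·
    · · # # · · · · · ·
    · · · · · # # · · ·
T2:
  2·area = 14
  edge (12, 6)→(8, 4): d=(-4,-2) top-left  bias=+0
  edge (8, 4)→(11, 2): d=(3,-2) top-left  bias=+0
  edge (11, 2)→(12, 6): d=(1,4) right/bottom  bias=-1
    (5,1)@(11, 3): e=[10,3,1] → #
    (6,1)@(13, 3): e=[14,7,-7] → ·
    (5,2)@(11, 5): e=[2,9,3] → #
    (6,2)@(13, 5): e=[6,13,-5] → ·
    (5,3)@(11, 7): e=[-6,15,5] → ·
  covered (2 px):
    · · · · · · · · · ·
    · · · · · # · · · ·
    · · · · · # · · · ·
    · · · · · · · · · ·

Result: [[2,1],[3,1],[4,2],[5,2],[6,2]]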